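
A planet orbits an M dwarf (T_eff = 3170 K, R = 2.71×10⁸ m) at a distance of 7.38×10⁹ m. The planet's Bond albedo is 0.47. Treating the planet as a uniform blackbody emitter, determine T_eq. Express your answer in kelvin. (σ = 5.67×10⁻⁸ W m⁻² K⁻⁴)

L = 4πR_⋆²σT_⋆⁴ = 4π(2.71×10⁸)² × 5.67×10⁻⁸ × (3170)⁴ = 5.28×10²⁴ W.
S = L/(4πd²) = 7720 W m⁻².
Energy balance: absorbed = emitted ⇒ πR²·S(1−A) = 4πR²·σT_eq⁴, so T_eq⁴ = S(1−A)/(4σ).
T_eq = [7720 × 0.53 / (4 × 5.67×10⁻⁸)]^(1/4) = (1.80×10¹⁰)^(1/4) = 366 K.

T_eq ≈ 366 K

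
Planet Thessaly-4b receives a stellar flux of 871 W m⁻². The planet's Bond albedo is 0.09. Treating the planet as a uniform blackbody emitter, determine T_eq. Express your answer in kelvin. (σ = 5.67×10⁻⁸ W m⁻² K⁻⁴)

T_eq ≈ 243 K

Energy balance: absorbed = emitted ⇒ πR²·S(1−A) = 4πR²·σT_eq⁴, so T_eq⁴ = S(1−A)/(4σ).
T_eq = [871 × 0.91 / (4 × 5.67×10⁻⁸)]^(1/4) = (3.49×10⁹)^(1/4) = 243 K.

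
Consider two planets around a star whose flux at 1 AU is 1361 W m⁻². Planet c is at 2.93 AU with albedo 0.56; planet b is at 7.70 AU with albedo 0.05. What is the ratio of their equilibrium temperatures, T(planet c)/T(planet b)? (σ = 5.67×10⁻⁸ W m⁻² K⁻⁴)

T₁/T₂ ≈ 1.337

T_eq = [S₀(1−A)/(4σd²)]^(1/4), so T ∝ (1−A)^(1/4) / √d.
T₁ = [1361×0.44/(4×5.67×10⁻⁸×2.93²)]^(1/4) = 132.43 K.
T₂ = [1361×0.95/(4×5.67×10⁻⁸×7.70²)]^(1/4) = 99.02 K.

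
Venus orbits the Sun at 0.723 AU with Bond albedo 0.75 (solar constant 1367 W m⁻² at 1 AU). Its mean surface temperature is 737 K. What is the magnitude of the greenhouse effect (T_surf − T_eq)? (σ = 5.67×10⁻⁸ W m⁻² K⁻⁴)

S = 1367/0.723² = 2615 W m⁻².
T_eq = [S(1−A)/(4σ)]^(1/4) = [2615×0.25/(4×5.67×10⁻⁸)]^(1/4) = 231.7 K.
ΔT = T_surf − T_eq = 737 − 231.7.

ΔT ≈ 505.3 K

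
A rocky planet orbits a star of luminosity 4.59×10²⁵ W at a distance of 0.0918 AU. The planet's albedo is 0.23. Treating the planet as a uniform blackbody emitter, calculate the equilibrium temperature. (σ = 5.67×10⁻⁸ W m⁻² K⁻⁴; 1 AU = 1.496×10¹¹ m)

d = 0.0918 AU = 1.37×10¹⁰ m.
Flux: S = L/(4πd²) = 4.59×10²⁵/(4π×(1.37×10¹⁰)²) = 1.94×10⁴ W m⁻².
Energy balance: absorbed = emitted ⇒ πR²·S(1−A) = 4πR²·σT_eq⁴, so T_eq⁴ = S(1−A)/(4σ).
T_eq = [1.94×10⁴ × 0.77 / (4 × 5.67×10⁻⁸)]^(1/4) = (6.58×10¹⁰)^(1/4) = 506 K.

T_eq ≈ 506 K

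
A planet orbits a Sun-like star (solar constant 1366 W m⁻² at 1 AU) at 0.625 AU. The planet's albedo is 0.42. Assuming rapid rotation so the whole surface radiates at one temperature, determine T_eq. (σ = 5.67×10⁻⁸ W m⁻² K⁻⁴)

T_eq ≈ 308 K

Flux at 0.625 AU: S = 1366/0.625² = 3500 W m⁻².
Energy balance: absorbed = emitted ⇒ πR²·S(1−A) = 4πR²·σT_eq⁴, so T_eq⁴ = S(1−A)/(4σ).
T_eq = [3500 × 0.58 / (4 × 5.67×10⁻⁸)]^(1/4) = (8.94×10⁹)^(1/4) = 308 K.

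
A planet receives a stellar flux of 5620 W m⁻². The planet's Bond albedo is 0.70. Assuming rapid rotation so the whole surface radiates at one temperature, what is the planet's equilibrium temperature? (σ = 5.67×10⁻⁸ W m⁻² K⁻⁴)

T_eq ≈ 294 K

Energy balance: absorbed = emitted ⇒ πR²·S(1−A) = 4πR²·σT_eq⁴, so T_eq⁴ = S(1−A)/(4σ).
T_eq = [5620 × 0.30 / (4 × 5.67×10⁻⁸)]^(1/4) = (7.43×10⁹)^(1/4) = 294 K.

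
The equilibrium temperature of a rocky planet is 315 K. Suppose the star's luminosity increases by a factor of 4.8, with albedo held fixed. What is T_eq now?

T_eq ∝ L^(1/4) · d^(−1/2).
T′ = 315 × 4.8^(1/4) = 466 K.

T_eq ≈ 466 K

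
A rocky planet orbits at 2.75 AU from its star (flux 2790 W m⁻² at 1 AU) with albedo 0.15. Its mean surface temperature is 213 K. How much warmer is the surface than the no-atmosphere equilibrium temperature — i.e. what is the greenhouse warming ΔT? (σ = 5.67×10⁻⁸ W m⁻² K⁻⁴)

ΔT ≈ 20.2 K

S = 2790/2.75² = 368.9 W m⁻².
T_eq = [S(1−A)/(4σ)]^(1/4) = [368.9×0.85/(4×5.67×10⁻⁸)]^(1/4) = 192.8 K.
ΔT = T_surf − T_eq = 213 − 192.8.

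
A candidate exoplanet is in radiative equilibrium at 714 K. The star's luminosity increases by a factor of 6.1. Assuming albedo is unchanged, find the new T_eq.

T_eq ≈ 1120 K

T_eq ∝ L^(1/4) · d^(−1/2).
T′ = 714 × 6.1^(1/4) = 1120 K.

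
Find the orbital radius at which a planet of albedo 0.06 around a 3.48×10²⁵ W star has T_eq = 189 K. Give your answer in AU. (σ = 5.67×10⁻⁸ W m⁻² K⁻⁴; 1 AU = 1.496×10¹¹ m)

From T_eq⁴ = L(1−A)/(16πσd²): d = √[L(1−A)/(16πσT_eq⁴)].
d = √[3.48×10²⁵ × 0.94 / (16π × 5.67×10⁻⁸ × (189)⁴)] = 9.48×10¹⁰ m = 0.634 AU.

d ≈ 0.634 AU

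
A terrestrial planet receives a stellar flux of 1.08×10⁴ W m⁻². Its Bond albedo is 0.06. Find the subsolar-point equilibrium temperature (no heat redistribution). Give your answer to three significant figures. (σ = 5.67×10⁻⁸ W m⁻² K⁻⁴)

T_ss ≈ 650 K

At the subsolar point the surface absorbs S(1−A) and emits σT⁴ per unit area — no factor of 4, since only the local patch is in balance.
T = [1.08×10⁴ × 0.94 / 5.67×10⁻⁸]^(1/4) = (1.79×10¹¹)^(1/4) = 650 K.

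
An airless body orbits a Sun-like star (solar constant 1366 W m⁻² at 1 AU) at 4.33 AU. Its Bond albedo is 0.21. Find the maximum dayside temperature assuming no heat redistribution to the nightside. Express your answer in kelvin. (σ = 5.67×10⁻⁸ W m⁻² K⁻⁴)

Flux at 4.33 AU: S = 1366/4.33² = 72.9 W m⁻².
With no redistribution each surface element balances locally: S(1−A) = σT⁴.
T = [72.9 × 0.79 / 5.67×10⁻⁸]^(1/4) = (1.02×10⁹)^(1/4) = 178 K.

T_ss ≈ 178 K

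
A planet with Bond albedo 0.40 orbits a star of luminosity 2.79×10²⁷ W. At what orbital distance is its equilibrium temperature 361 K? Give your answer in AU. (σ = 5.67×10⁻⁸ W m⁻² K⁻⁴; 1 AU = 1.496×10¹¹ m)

From T_eq⁴ = L(1−A)/(16πσd²): d = √[L(1−A)/(16πσT_eq⁴)].
d = √[2.79×10²⁷ × 0.60 / (16π × 5.67×10⁻⁸ × (361)⁴)] = 1.86×10¹¹ m = 1.24 AU.

d ≈ 1.24 AU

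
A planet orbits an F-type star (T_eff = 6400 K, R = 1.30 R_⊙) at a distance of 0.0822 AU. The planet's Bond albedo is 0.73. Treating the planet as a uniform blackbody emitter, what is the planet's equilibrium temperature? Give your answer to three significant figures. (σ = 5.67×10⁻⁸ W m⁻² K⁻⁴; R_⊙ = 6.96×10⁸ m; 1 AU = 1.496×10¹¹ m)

T_eq ≈ 885 K

R_⋆ = 1.30 × 6.96×10⁸ = 9.05×10⁸ m.
d = 0.0822 AU = 1.23×10¹⁰ m.
L = 4πR_⋆²σT_⋆⁴ = 4π(9.05×10⁸)² × 5.67×10⁻⁸ × (6400)⁴ = 9.79×10²⁶ W.
S = L/(4πd²) = 5.15×10⁵ W m⁻².
Energy balance: absorbed = emitted ⇒ πR²·S(1−A) = 4πR²·σT_eq⁴, so T_eq⁴ = S(1−A)/(4σ).
T_eq = [5.15×10⁵ × 0.27 / (4 × 5.67×10⁻⁸)]^(1/4) = (6.13×10¹¹)^(1/4) = 885 K.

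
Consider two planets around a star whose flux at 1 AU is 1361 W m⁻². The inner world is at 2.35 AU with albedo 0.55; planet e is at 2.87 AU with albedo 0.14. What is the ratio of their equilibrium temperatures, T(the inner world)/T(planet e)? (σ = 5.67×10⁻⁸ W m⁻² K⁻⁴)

T_eq = [S₀(1−A)/(4σd²)]^(1/4), so T ∝ (1−A)^(1/4) / √d.
T₁ = [1361×0.45/(4×5.67×10⁻⁸×2.35²)]^(1/4) = 148.70 K.
T₂ = [1361×0.86/(4×5.67×10⁻⁸×2.87²)]^(1/4) = 158.21 K.

T₁/T₂ ≈ 0.940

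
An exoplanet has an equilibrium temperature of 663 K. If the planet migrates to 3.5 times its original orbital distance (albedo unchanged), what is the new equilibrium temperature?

T_eq ∝ L^(1/4) · d^(−1/2).
T′ = 663 / 3.5^(1/2) = 354 K.

T_eq ≈ 354 K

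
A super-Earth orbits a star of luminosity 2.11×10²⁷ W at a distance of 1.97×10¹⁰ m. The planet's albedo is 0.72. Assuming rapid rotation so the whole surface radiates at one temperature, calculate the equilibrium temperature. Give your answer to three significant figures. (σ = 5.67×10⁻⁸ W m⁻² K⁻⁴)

T_eq ≈ 855 K

Flux: S = L/(4πd²) = 2.11×10²⁷/(4π×(1.97×10¹⁰)²) = 4.33×10⁵ W m⁻².
Energy balance: absorbed = emitted ⇒ πR²·S(1−A) = 4πR²·σT_eq⁴, so T_eq⁴ = S(1−A)/(4σ).
T_eq = [4.33×10⁵ × 0.28 / (4 × 5.67×10⁻⁸)]^(1/4) = (5.34×10¹¹)^(1/4) = 855 K.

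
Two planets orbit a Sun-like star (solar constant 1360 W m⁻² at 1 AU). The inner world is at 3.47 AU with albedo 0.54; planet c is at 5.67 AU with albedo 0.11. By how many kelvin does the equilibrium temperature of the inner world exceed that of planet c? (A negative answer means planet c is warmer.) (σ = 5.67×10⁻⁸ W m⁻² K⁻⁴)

ΔT ≈ 9.5 K

T_eq = [S₀(1−A)/(4σd²)]^(1/4), so T ∝ (1−A)^(1/4) / √d.
T₁ = [1360×0.46/(4×5.67×10⁻⁸×3.47²)]^(1/4) = 123.03 K.
T₂ = [1360×0.89/(4×5.67×10⁻⁸×5.67²)]^(1/4) = 113.51 K.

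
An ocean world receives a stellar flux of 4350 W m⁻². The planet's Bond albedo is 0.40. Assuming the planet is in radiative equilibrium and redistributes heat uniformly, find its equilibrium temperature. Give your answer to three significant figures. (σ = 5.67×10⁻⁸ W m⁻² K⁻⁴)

Energy balance: absorbed = emitted ⇒ πR²·S(1−A) = 4πR²·σT_eq⁴, so T_eq⁴ = S(1−A)/(4σ).
T_eq = [4350 × 0.60 / (4 × 5.67×10⁻⁸)]^(1/4) = (1.15×10¹⁰)^(1/4) = 328 K.

T_eq ≈ 328 K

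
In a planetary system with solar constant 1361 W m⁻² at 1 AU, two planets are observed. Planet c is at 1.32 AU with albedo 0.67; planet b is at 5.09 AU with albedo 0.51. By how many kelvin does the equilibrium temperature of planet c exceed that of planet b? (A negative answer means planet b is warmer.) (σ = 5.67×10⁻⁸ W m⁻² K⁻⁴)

T_eq = [S₀(1−A)/(4σd²)]^(1/4), so T ∝ (1−A)^(1/4) / √d.
T₁ = [1361×0.33/(4×5.67×10⁻⁸×1.32²)]^(1/4) = 183.61 K.
T₂ = [1361×0.49/(4×5.67×10⁻⁸×5.09²)]^(1/4) = 103.22 K.

ΔT ≈ 80.4 K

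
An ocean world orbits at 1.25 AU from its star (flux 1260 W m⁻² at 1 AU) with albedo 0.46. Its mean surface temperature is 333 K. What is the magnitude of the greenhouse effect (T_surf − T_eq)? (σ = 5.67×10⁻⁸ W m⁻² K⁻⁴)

ΔT ≈ 123.7 K

S = 1260/1.25² = 806.4 W m⁻².
T_eq = [S(1−A)/(4σ)]^(1/4) = [806.4×0.54/(4×5.67×10⁻⁸)]^(1/4) = 209.3 K.
ΔT = T_surf − T_eq = 333 − 209.3.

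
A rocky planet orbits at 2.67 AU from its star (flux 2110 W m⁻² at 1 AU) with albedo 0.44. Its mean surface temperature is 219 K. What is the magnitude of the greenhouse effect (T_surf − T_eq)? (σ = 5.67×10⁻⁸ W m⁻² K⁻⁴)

S = 2110/2.67² = 296.0 W m⁻².
T_eq = [S(1−A)/(4σ)]^(1/4) = [296.0×0.56/(4×5.67×10⁻⁸)]^(1/4) = 164.4 K.
ΔT = T_surf − T_eq = 219 − 164.4.

ΔT ≈ 54.6 K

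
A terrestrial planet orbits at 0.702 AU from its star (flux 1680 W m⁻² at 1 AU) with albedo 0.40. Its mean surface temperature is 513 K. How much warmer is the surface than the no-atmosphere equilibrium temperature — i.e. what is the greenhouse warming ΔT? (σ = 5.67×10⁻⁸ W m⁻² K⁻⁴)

ΔT ≈ 204.8 K

S = 1680/0.702² = 3409 W m⁻².
T_eq = [S(1−A)/(4σ)]^(1/4) = [3409×0.60/(4×5.67×10⁻⁸)]^(1/4) = 308.2 K.
ΔT = T_surf − T_eq = 513 − 308.2.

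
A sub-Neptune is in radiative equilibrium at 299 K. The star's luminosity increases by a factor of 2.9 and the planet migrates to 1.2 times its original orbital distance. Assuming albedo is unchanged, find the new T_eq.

T_eq ∝ L^(1/4) · d^(−1/2).
T′ = 299 × 2.9^(1/4) / 1.2^(1/2) = 356 K.

T_eq ≈ 356 K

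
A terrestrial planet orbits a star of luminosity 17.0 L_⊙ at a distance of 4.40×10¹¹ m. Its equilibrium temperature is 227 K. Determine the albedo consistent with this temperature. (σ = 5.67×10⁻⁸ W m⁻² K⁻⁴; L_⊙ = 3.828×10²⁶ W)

A ≈ 0.77

L = 17.0 × 3.828×10²⁶ = 6.51×10²⁷ W.
Flux: S = L/(4πd²) = 6.51×10²⁷/(4π×(4.40×10¹¹)²) = 2670 W m⁻².
From T_eq⁴ = S(1−A)/(4σ): 1−A = 4σT_eq⁴/S.
1−A = 4 × 5.67×10⁻⁸ × (227)⁴ / 2670 = 0.225.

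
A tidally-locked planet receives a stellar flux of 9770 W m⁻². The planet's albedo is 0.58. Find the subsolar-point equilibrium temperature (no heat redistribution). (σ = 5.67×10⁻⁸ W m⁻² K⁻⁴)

At the subsolar point the surface absorbs S(1−A) and emits σT⁴ per unit area — no factor of 4, since only the local patch is in balance.
T = [9770 × 0.42 / 5.67×10⁻⁸]^(1/4) = (7.24×10¹⁰)^(1/4) = 519 K.

T_ss ≈ 519 K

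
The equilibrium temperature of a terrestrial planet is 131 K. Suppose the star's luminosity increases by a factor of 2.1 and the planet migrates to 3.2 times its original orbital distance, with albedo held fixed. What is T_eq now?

T_eq ≈ 88.2 K

T_eq ∝ L^(1/4) · d^(−1/2).
T′ = 131 × 2.1^(1/4) / 3.2^(1/2) = 88.2 K.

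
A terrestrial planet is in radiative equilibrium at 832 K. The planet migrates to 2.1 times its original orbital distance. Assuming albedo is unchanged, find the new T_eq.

T_eq ≈ 574 K

T_eq ∝ L^(1/4) · d^(−1/2).
T′ = 832 / 2.1^(1/2) = 574 K.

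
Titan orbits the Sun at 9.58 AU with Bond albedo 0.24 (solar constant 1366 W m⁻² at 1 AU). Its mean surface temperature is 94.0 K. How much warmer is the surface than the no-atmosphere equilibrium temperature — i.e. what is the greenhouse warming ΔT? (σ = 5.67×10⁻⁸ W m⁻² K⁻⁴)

ΔT ≈ 10.0 K

S = 1366/9.58² = 14.88 W m⁻².
T_eq = [S(1−A)/(4σ)]^(1/4) = [14.88×0.76/(4×5.67×10⁻⁸)]^(1/4) = 84.0 K.
ΔT = T_surf − T_eq = 94 − 84.0.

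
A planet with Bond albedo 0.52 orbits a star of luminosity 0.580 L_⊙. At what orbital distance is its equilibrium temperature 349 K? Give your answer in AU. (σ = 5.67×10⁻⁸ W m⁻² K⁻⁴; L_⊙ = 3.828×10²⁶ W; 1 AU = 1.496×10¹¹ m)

L = 0.580 × 3.828×10²⁶ = 2.22×10²⁶ W.
From T_eq⁴ = L(1−A)/(16πσd²): d = √[L(1−A)/(16πσT_eq⁴)].
d = √[2.22×10²⁶ × 0.48 / (16π × 5.67×10⁻⁸ × (349)⁴)] = 5.02×10¹⁰ m = 0.336 AU.

d ≈ 0.336 AU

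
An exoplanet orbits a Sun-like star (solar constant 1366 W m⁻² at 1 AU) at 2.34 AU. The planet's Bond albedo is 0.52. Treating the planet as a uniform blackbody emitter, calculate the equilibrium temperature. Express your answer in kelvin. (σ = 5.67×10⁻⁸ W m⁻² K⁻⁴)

Flux at 2.34 AU: S = 1366/2.34² = 249 W m⁻².
Energy balance: absorbed = emitted ⇒ πR²·S(1−A) = 4πR²·σT_eq⁴, so T_eq⁴ = S(1−A)/(4σ).
T_eq = [249 × 0.48 / (4 × 5.67×10⁻⁸)]^(1/4) = (5.28×10⁸)^(1/4) = 152 K.

T_eq ≈ 152 K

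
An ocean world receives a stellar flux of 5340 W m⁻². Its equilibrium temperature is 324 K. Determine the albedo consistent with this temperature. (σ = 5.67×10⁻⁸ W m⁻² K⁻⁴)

A ≈ 0.53

From T_eq⁴ = S(1−A)/(4σ): 1−A = 4σT_eq⁴/S.
1−A = 4 × 5.67×10⁻⁸ × (324)⁴ / 5340 = 0.468.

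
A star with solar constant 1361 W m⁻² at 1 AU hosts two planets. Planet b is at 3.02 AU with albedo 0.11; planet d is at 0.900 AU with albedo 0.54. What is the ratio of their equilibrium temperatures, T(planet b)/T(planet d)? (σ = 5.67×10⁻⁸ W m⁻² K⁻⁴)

T₁/T₂ ≈ 0.644

T_eq = [S₀(1−A)/(4σd²)]^(1/4), so T ∝ (1−A)^(1/4) / √d.
T₁ = [1361×0.89/(4×5.67×10⁻⁸×3.02²)]^(1/4) = 155.56 K.
T₂ = [1361×0.46/(4×5.67×10⁻⁸×0.900²)]^(1/4) = 241.61 K.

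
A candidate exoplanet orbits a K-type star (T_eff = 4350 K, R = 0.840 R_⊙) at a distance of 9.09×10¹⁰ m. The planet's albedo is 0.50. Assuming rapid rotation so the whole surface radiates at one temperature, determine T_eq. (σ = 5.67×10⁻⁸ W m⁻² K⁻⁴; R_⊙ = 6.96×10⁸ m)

T_eq ≈ 207 K

R_⋆ = 0.840 × 6.96×10⁸ = 5.85×10⁸ m.
L = 4πR_⋆²σT_⋆⁴ = 4π(5.85×10⁸)² × 5.67×10⁻⁸ × (4350)⁴ = 8.72×10²⁵ W.
S = L/(4πd²) = 840 W m⁻².
Energy balance: absorbed = emitted ⇒ πR²·S(1−A) = 4πR²·σT_eq⁴, so T_eq⁴ = S(1−A)/(4σ).
T_eq = [840 × 0.50 / (4 × 5.67×10⁻⁸)]^(1/4) = (1.85×10⁹)^(1/4) = 207 K.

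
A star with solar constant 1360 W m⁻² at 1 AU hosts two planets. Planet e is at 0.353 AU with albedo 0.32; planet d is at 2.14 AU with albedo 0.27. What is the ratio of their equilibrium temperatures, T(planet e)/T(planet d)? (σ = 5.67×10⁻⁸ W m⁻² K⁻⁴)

T_eq = [S₀(1−A)/(4σd²)]^(1/4), so T ∝ (1−A)^(1/4) / √d.
T₁ = [1360×0.68/(4×5.67×10⁻⁸×0.353²)]^(1/4) = 425.32 K.
T₂ = [1360×0.73/(4×5.67×10⁻⁸×2.14²)]^(1/4) = 175.83 K.

T₁/T₂ ≈ 2.419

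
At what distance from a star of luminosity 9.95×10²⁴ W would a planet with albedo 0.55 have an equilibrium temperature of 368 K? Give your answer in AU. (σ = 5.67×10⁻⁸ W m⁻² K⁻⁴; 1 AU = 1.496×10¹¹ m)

d ≈ 0.0619 AU

From T_eq⁴ = L(1−A)/(16πσd²): d = √[L(1−A)/(16πσT_eq⁴)].
d = √[9.95×10²⁴ × 0.45 / (16π × 5.67×10⁻⁸ × (368)⁴)] = 9.26×10⁹ m = 0.0619 AU.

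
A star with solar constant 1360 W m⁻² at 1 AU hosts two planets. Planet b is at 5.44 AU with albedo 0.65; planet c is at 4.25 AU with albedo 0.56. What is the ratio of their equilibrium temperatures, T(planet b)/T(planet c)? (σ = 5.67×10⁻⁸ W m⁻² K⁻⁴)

T₁/T₂ ≈ 0.835

T_eq = [S₀(1−A)/(4σd²)]^(1/4), so T ∝ (1−A)^(1/4) / √d.
T₁ = [1360×0.35/(4×5.67×10⁻⁸×5.44²)]^(1/4) = 91.77 K.
T₂ = [1360×0.44/(4×5.67×10⁻⁸×4.25²)]^(1/4) = 109.94 K.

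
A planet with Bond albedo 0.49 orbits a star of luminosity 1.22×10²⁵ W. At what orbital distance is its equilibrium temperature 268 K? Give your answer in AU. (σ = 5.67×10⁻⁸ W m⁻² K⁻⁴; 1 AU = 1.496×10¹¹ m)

From T_eq⁴ = L(1−A)/(16πσd²): d = √[L(1−A)/(16πσT_eq⁴)].
d = √[1.22×10²⁵ × 0.51 / (16π × 5.67×10⁻⁸ × (268)⁴)] = 2.06×10¹⁰ m = 0.138 AU.

d ≈ 0.138 AU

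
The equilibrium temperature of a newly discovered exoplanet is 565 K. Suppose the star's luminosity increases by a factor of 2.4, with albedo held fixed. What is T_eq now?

T_eq ≈ 703 K

T_eq ∝ L^(1/4) · d^(−1/2).
T′ = 565 × 2.4^(1/4) = 703 K.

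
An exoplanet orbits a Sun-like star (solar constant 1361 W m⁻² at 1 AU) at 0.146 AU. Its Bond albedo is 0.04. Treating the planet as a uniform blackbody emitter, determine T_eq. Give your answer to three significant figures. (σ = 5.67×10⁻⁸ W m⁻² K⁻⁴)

Flux at 0.146 AU: S = 1361/0.146² = 6.38×10⁴ W m⁻².
Energy balance: absorbed = emitted ⇒ πR²·S(1−A) = 4πR²·σT_eq⁴, so T_eq⁴ = S(1−A)/(4σ).
T_eq = [6.38×10⁴ × 0.96 / (4 × 5.67×10⁻⁸)]^(1/4) = (2.70×10¹¹)^(1/4) = 721 K.

T_eq ≈ 721 K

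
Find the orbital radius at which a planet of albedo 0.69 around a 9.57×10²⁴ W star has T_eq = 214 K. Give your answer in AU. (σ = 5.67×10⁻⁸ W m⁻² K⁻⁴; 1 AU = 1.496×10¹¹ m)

From T_eq⁴ = L(1−A)/(16πσd²): d = √[L(1−A)/(16πσT_eq⁴)].
d = √[9.57×10²⁴ × 0.31 / (16π × 5.67×10⁻⁸ × (214)⁴)] = 2.23×10¹⁰ m = 0.149 AU.

d ≈ 0.149 AU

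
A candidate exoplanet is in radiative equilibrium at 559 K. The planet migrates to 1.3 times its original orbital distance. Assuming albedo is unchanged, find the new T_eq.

T_eq ∝ L^(1/4) · d^(−1/2).
T′ = 559 / 1.3^(1/2) = 490 K.

T_eq ≈ 490 K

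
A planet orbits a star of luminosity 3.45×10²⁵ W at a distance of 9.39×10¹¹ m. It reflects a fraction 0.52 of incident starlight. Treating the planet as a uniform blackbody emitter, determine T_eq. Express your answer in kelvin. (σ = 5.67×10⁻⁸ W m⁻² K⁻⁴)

T_eq ≈ 50.7 K

Flux: S = L/(4πd²) = 3.45×10²⁵/(4π×(9.39×10¹¹)²) = 3.11 W m⁻².
Energy balance: absorbed = emitted ⇒ πR²·S(1−A) = 4πR²·σT_eq⁴, so T_eq⁴ = S(1−A)/(4σ).
T_eq = [3.11 × 0.48 / (4 × 5.67×10⁻⁸)]^(1/4) = (6.59×10⁶)^(1/4) = 50.7 K.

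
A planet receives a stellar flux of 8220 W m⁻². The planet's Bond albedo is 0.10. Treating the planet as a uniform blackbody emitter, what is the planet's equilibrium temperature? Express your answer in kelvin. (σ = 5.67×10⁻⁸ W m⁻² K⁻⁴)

T_eq ≈ 425 K

Energy balance: absorbed = emitted ⇒ πR²·S(1−A) = 4πR²·σT_eq⁴, so T_eq⁴ = S(1−A)/(4σ).
T_eq = [8220 × 0.90 / (4 × 5.67×10⁻⁸)]^(1/4) = (3.26×10¹⁰)^(1/4) = 425 K.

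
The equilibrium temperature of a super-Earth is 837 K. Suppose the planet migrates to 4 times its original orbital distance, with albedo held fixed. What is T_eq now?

T_eq ≈ 418 K

T_eq ∝ L^(1/4) · d^(−1/2).
T′ = 837 / 4^(1/2) = 418 K.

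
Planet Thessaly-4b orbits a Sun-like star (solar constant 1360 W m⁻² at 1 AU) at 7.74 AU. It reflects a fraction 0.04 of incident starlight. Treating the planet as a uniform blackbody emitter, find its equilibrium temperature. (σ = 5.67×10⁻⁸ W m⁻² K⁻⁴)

Flux at 7.74 AU: S = 1360/7.74² = 22.7 W m⁻².
Energy balance: absorbed = emitted ⇒ πR²·S(1−A) = 4πR²·σT_eq⁴, so T_eq⁴ = S(1−A)/(4σ).
T_eq = [22.7 × 0.96 / (4 × 5.67×10⁻⁸)]^(1/4) = (9.61×10⁷)^(1/4) = 99.0 K.

T_eq ≈ 99.0 K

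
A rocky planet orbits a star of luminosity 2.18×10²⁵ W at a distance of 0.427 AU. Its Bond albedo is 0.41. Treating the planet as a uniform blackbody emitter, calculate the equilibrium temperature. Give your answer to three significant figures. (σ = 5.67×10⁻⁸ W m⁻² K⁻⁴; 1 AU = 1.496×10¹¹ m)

d = 0.427 AU = 6.39×10¹⁰ m.
Flux: S = L/(4πd²) = 2.18×10²⁵/(4π×(6.39×10¹⁰)²) = 425 W m⁻².
Energy balance: absorbed = emitted ⇒ πR²·S(1−A) = 4πR²·σT_eq⁴, so T_eq⁴ = S(1−A)/(4σ).
T_eq = [425 × 0.59 / (4 × 5.67×10⁻⁸)]^(1/4) = (1.11×10⁹)^(1/4) = 182 K.

T_eq ≈ 182 K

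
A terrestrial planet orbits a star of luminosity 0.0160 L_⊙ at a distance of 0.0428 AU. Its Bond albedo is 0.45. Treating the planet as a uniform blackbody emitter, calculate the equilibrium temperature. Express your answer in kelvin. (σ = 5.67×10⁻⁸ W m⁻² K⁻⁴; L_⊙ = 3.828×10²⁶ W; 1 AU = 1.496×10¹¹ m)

T_eq ≈ 412 K

d = 0.0428 AU = 6.40×10⁹ m.
L = 0.0160 × 3.828×10²⁶ = 6.12×10²⁴ W.
Flux: S = L/(4πd²) = 6.12×10²⁴/(4π×(6.40×10⁹)²) = 1.19×10⁴ W m⁻².
Energy balance: absorbed = emitted ⇒ πR²·S(1−A) = 4πR²·σT_eq⁴, so T_eq⁴ = S(1−A)/(4σ).
T_eq = [1.19×10⁴ × 0.55 / (4 × 5.67×10⁻⁸)]^(1/4) = (2.88×10¹⁰)^(1/4) = 412 K.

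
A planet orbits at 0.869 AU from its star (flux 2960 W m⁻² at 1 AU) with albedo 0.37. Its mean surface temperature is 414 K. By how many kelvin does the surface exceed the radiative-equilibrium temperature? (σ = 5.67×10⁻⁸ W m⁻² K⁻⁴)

S = 2960/0.869² = 3920 W m⁻².
T_eq = [S(1−A)/(4σ)]^(1/4) = [3920×0.63/(4×5.67×10⁻⁸)]^(1/4) = 323.0 K.
ΔT = T_surf − T_eq = 414 − 323.0.

ΔT ≈ 91.0 K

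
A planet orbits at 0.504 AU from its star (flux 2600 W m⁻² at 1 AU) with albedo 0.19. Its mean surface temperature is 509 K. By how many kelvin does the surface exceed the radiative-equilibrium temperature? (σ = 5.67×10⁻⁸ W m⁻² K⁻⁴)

ΔT ≈ 71.7 K

S = 2600/0.504² = 1.024×10⁴ W m⁻².
T_eq = [S(1−A)/(4σ)]^(1/4) = [1.024×10⁴×0.81/(4×5.67×10⁻⁸)]^(1/4) = 437.3 K.
ΔT = T_surf − T_eq = 509 − 437.3.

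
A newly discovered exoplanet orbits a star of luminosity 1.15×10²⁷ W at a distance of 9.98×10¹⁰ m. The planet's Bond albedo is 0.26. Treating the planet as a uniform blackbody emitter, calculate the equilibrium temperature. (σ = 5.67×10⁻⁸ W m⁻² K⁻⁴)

T_eq ≈ 416 K

Flux: S = L/(4πd²) = 1.15×10²⁷/(4π×(9.98×10¹⁰)²) = 9190 W m⁻².
Energy balance: absorbed = emitted ⇒ πR²·S(1−A) = 4πR²·σT_eq⁴, so T_eq⁴ = S(1−A)/(4σ).
T_eq = [9190 × 0.74 / (4 × 5.67×10⁻⁸)]^(1/4) = (3.00×10¹⁰)^(1/4) = 416 K.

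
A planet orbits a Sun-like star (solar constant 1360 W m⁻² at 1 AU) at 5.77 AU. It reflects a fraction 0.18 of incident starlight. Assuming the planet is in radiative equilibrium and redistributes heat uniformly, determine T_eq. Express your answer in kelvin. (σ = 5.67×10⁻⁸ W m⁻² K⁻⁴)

Flux at 5.77 AU: S = 1360/5.77² = 40.8 W m⁻².
Energy balance: absorbed = emitted ⇒ πR²·S(1−A) = 4πR²·σT_eq⁴, so T_eq⁴ = S(1−A)/(4σ).
T_eq = [40.8 × 0.82 / (4 × 5.67×10⁻⁸)]^(1/4) = (1.48×10⁸)^(1/4) = 110 K.

T_eq ≈ 110 K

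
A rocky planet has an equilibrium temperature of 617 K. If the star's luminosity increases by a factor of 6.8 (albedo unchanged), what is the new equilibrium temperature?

T_eq ∝ L^(1/4) · d^(−1/2).
T′ = 617 × 6.8^(1/4) = 996 K.

T_eq ≈ 996 K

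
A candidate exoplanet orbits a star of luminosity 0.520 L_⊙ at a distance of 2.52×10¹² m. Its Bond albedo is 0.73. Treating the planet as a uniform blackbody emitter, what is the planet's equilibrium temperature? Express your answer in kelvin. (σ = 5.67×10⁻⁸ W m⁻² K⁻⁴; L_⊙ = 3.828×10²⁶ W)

L = 0.520 × 3.828×10²⁶ = 1.99×10²⁶ W.
Flux: S = L/(4πd²) = 1.99×10²⁶/(4π×(2.52×10¹²)²) = 2.49 W m⁻².
Energy balance: absorbed = emitted ⇒ πR²·S(1−A) = 4πR²·σT_eq⁴, so T_eq⁴ = S(1−A)/(4σ).
T_eq = [2.49 × 0.27 / (4 × 5.67×10⁻⁸)]^(1/4) = (2.97×10⁶)^(1/4) = 41.5 K.

T_eq ≈ 41.5 K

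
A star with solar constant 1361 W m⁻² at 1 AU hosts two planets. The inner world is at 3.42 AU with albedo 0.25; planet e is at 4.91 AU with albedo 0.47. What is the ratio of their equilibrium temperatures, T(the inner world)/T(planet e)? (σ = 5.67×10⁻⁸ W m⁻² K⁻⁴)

T₁/T₂ ≈ 1.307

T_eq = [S₀(1−A)/(4σd²)]^(1/4), so T ∝ (1−A)^(1/4) / √d.
T₁ = [1361×0.75/(4×5.67×10⁻⁸×3.42²)]^(1/4) = 140.06 K.
T₂ = [1361×0.53/(4×5.67×10⁻⁸×4.91²)]^(1/4) = 107.17 K.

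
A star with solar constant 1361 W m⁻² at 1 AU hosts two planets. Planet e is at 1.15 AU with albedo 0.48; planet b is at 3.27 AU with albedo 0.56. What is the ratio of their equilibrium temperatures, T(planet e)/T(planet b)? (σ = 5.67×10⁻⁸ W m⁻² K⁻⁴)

T_eq = [S₀(1−A)/(4σd²)]^(1/4), so T ∝ (1−A)^(1/4) / √d.
T₁ = [1361×0.52/(4×5.67×10⁻⁸×1.15²)]^(1/4) = 220.40 K.
T₂ = [1361×0.44/(4×5.67×10⁻⁸×3.27²)]^(1/4) = 125.36 K.

T₁/T₂ ≈ 1.758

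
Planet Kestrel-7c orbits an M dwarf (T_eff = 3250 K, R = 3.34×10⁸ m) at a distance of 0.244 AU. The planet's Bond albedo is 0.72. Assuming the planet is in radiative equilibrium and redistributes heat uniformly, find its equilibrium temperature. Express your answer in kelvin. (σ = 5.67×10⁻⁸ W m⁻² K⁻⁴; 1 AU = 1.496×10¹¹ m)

T_eq ≈ 160 K

d = 0.244 AU = 3.65×10¹⁰ m.
L = 4πR_⋆²σT_⋆⁴ = 4π(3.34×10⁸)² × 5.67×10⁻⁸ × (3250)⁴ = 8.87×10²⁴ W.
S = L/(4πd²) = 530 W m⁻².
Energy balance: absorbed = emitted ⇒ πR²·S(1−A) = 4πR²·σT_eq⁴, so T_eq⁴ = S(1−A)/(4σ).
T_eq = [530 × 0.28 / (4 × 5.67×10⁻⁸)]^(1/4) = (6.54×10⁸)^(1/4) = 160 K.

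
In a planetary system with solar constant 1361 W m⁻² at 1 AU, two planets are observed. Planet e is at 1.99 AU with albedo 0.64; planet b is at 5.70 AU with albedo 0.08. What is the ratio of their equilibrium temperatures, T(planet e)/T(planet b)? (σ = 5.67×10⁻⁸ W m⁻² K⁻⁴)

T₁/T₂ ≈ 1.339

T_eq = [S₀(1−A)/(4σd²)]^(1/4), so T ∝ (1−A)^(1/4) / √d.
T₁ = [1361×0.36/(4×5.67×10⁻⁸×1.99²)]^(1/4) = 152.83 K.
T₂ = [1361×0.92/(4×5.67×10⁻⁸×5.70²)]^(1/4) = 114.17 K.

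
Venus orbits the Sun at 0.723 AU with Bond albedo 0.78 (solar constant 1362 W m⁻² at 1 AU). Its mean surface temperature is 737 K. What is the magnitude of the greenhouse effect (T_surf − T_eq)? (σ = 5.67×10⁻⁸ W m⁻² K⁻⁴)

ΔT ≈ 512.8 K

S = 1362/0.723² = 2606 W m⁻².
T_eq = [S(1−A)/(4σ)]^(1/4) = [2606×0.22/(4×5.67×10⁻⁸)]^(1/4) = 224.2 K.
ΔT = T_surf − T_eq = 737 − 224.2.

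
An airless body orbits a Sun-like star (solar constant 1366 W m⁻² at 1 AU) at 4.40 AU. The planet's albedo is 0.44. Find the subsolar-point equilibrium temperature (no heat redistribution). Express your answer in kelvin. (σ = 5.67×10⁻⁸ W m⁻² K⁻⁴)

Flux at 4.40 AU: S = 1366/4.40² = 70.6 W m⁻².
At the subsolar point the surface absorbs S(1−A) and emits σT⁴ per unit area — no factor of 4, since only the local patch is in balance.
T = [70.6 × 0.56 / 5.67×10⁻⁸]^(1/4) = (6.97×10⁸)^(1/4) = 162 K.

T_ss ≈ 162 K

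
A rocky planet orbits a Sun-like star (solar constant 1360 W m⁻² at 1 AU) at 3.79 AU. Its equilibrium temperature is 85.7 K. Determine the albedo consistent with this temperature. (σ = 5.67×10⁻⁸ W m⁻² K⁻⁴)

Flux at 3.79 AU: S = 1360/3.79² = 94.7 W m⁻².
From T_eq⁴ = S(1−A)/(4σ): 1−A = 4σT_eq⁴/S.
1−A = 4 × 5.67×10⁻⁸ × (85.7)⁴ / 94.7 = 0.129.

A ≈ 0.87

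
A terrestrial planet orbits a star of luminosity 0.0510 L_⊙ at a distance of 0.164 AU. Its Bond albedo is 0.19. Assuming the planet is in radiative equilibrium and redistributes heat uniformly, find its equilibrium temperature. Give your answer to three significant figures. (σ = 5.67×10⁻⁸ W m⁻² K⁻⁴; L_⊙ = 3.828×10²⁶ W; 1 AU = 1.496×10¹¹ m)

d = 0.164 AU = 2.45×10¹⁰ m.
L = 0.0510 × 3.828×10²⁶ = 1.95×10²⁵ W.
Flux: S = L/(4πd²) = 1.95×10²⁵/(4π×(2.45×10¹⁰)²) = 2580 W m⁻².
Energy balance: absorbed = emitted ⇒ πR²·S(1−A) = 4πR²·σT_eq⁴, so T_eq⁴ = S(1−A)/(4σ).
T_eq = [2580 × 0.81 / (4 × 5.67×10⁻⁸)]^(1/4) = (9.22×10⁹)^(1/4) = 310 K.

T_eq ≈ 310 K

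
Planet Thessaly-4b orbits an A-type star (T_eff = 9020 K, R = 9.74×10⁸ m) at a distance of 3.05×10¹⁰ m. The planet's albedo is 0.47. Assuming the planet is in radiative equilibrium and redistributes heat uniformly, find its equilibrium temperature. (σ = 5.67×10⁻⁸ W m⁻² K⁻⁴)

T_eq ≈ 973 K

L = 4πR_⋆²σT_⋆⁴ = 4π(9.74×10⁸)² × 5.67×10⁻⁸ × (9020)⁴ = 4.47×10²⁷ W.
S = L/(4πd²) = 3.83×10⁵ W m⁻².
Energy balance: absorbed = emitted ⇒ πR²·S(1−A) = 4πR²·σT_eq⁴, so T_eq⁴ = S(1−A)/(4σ).
T_eq = [3.83×10⁵ × 0.53 / (4 × 5.67×10⁻⁸)]^(1/4) = (8.94×10¹¹)^(1/4) = 973 K.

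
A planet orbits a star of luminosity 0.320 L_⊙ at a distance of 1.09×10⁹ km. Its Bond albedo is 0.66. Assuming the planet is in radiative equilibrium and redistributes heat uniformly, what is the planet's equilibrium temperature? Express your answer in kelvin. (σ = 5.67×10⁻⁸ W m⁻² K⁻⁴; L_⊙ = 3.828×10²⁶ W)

T_eq ≈ 59.2 K

d = 1.09×10⁹ km = 1.09×10¹² m.
L = 0.320 × 3.828×10²⁶ = 1.22×10²⁶ W.
Flux: S = L/(4πd²) = 1.22×10²⁶/(4π×(1.09×10¹²)²) = 8.20 W m⁻².
Energy balance: absorbed = emitted ⇒ πR²·S(1−A) = 4πR²·σT_eq⁴, so T_eq⁴ = S(1−A)/(4σ).
T_eq = [8.20 × 0.34 / (4 × 5.67×10⁻⁸)]^(1/4) = (1.23×10⁷)^(1/4) = 59.2 K.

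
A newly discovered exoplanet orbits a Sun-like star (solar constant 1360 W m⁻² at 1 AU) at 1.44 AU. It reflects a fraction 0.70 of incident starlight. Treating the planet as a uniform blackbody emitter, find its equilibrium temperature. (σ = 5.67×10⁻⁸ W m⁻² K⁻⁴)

T_eq ≈ 172 K

Flux at 1.44 AU: S = 1360/1.44² = 656 W m⁻².
Energy balance: absorbed = emitted ⇒ πR²·S(1−A) = 4πR²·σT_eq⁴, so T_eq⁴ = S(1−A)/(4σ).
T_eq = [656 × 0.30 / (4 × 5.67×10⁻⁸)]^(1/4) = (8.68×10⁸)^(1/4) = 172 K.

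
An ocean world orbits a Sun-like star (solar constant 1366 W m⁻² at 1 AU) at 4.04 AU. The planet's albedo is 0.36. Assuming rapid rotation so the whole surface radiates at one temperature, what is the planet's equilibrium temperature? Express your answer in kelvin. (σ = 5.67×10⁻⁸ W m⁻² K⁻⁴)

Flux at 4.04 AU: S = 1366/4.04² = 83.7 W m⁻².
Energy balance: absorbed = emitted ⇒ πR²·S(1−A) = 4πR²·σT_eq⁴, so T_eq⁴ = S(1−A)/(4σ).
T_eq = [83.7 × 0.64 / (4 × 5.67×10⁻⁸)]^(1/4) = (2.36×10⁸)^(1/4) = 124 K.

T_eq ≈ 124 K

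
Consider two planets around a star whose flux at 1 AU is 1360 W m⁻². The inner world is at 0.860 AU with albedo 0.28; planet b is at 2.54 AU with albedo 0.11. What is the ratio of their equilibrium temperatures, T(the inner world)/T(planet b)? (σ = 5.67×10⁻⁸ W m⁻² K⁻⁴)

T₁/T₂ ≈ 1.630

T_eq = [S₀(1−A)/(4σd²)]^(1/4), so T ∝ (1−A)^(1/4) / √d.
T₁ = [1360×0.72/(4×5.67×10⁻⁸×0.860²)]^(1/4) = 276.41 K.
T₂ = [1360×0.89/(4×5.67×10⁻⁸×2.54²)]^(1/4) = 169.59 K.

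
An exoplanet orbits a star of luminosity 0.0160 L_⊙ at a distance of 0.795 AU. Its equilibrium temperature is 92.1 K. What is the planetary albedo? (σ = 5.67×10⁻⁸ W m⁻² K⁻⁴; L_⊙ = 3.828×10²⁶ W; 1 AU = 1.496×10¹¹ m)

d = 0.795 AU = 1.19×10¹¹ m.
L = 0.0160 × 3.828×10²⁶ = 6.12×10²⁴ W.
Flux: S = L/(4πd²) = 6.12×10²⁴/(4π×(1.19×10¹¹)²) = 34.5 W m⁻².
From T_eq⁴ = S(1−A)/(4σ): 1−A = 4σT_eq⁴/S.
1−A = 4 × 5.67×10⁻⁸ × (92.1)⁴ / 34.5 = 0.474.

A ≈ 0.53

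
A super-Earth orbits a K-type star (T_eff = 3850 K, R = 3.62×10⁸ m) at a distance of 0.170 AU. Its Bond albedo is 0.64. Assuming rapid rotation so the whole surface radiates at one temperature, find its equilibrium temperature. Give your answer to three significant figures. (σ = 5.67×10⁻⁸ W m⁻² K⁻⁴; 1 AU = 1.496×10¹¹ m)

T_eq ≈ 252 K

d = 0.170 AU = 2.54×10¹⁰ m.
L = 4πR_⋆²σT_⋆⁴ = 4π(3.62×10⁸)² × 5.67×10⁻⁸ × (3850)⁴ = 2.05×10²⁵ W.
S = L/(4πd²) = 2520 W m⁻².
Energy balance: absorbed = emitted ⇒ πR²·S(1−A) = 4πR²·σT_eq⁴, so T_eq⁴ = S(1−A)/(4σ).
T_eq = [2520 × 0.36 / (4 × 5.67×10⁻⁸)]^(1/4) = (4.01×10⁹)^(1/4) = 252 K.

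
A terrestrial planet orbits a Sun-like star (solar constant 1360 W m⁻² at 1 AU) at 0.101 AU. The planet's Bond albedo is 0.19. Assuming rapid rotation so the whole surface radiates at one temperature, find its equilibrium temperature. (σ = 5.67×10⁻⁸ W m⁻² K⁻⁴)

T_eq ≈ 831 K

Flux at 0.101 AU: S = 1360/0.101² = 1.33×10⁵ W m⁻².
Energy balance: absorbed = emitted ⇒ πR²·S(1−A) = 4πR²·σT_eq⁴, so T_eq⁴ = S(1−A)/(4σ).
T_eq = [1.33×10⁵ × 0.81 / (4 × 5.67×10⁻⁸)]^(1/4) = (4.76×10¹¹)^(1/4) = 831 K.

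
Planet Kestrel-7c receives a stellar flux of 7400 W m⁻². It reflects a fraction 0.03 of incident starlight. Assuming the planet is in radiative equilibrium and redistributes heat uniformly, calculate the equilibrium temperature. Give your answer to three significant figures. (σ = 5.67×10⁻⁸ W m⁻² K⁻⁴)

T_eq ≈ 422 K

Energy balance: absorbed = emitted ⇒ πR²·S(1−A) = 4πR²·σT_eq⁴, so T_eq⁴ = S(1−A)/(4σ).
T_eq = [7400 × 0.97 / (4 × 5.67×10⁻⁸)]^(1/4) = (3.16×10¹⁰)^(1/4) = 422 K.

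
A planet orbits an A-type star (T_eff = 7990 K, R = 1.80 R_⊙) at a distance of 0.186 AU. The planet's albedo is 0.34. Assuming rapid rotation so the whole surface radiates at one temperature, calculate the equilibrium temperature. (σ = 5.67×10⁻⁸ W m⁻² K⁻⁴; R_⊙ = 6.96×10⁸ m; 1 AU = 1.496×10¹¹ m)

R_⋆ = 1.80 × 6.96×10⁸ = 1.25×10⁹ m.
d = 0.186 AU = 2.78×10¹⁰ m.
L = 4πR_⋆²σT_⋆⁴ = 4π(1.25×10⁹)² × 5.67×10⁻⁸ × (7990)⁴ = 4.56×10²⁷ W.
S = L/(4πd²) = 4.68×10⁵ W m⁻².
Energy balance: absorbed = emitted ⇒ πR²·S(1−A) = 4πR²·σT_eq⁴, so T_eq⁴ = S(1−A)/(4σ).
T_eq = [4.68×10⁵ × 0.66 / (4 × 5.67×10⁻⁸)]^(1/4) = (1.36×10¹²)^(1/4) = 1080 K.

T_eq ≈ 1080 K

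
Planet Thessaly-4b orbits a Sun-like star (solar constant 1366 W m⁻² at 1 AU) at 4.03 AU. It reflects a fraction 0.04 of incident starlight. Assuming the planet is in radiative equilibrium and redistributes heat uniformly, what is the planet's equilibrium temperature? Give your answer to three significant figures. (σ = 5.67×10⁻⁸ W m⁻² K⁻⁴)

Flux at 4.03 AU: S = 1366/4.03² = 84.1 W m⁻².
Energy balance: absorbed = emitted ⇒ πR²·S(1−A) = 4πR²·σT_eq⁴, so T_eq⁴ = S(1−A)/(4σ).
T_eq = [84.1 × 0.96 / (4 × 5.67×10⁻⁸)]^(1/4) = (3.56×10⁸)^(1/4) = 137 K.

T_eq ≈ 137 K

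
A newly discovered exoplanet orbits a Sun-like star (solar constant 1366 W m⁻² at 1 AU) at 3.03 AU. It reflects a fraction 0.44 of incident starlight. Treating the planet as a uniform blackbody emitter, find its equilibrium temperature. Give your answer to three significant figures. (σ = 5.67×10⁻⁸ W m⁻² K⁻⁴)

T_eq ≈ 138 K

Flux at 3.03 AU: S = 1366/3.03² = 149 W m⁻².
Energy balance: absorbed = emitted ⇒ πR²·S(1−A) = 4πR²·σT_eq⁴, so T_eq⁴ = S(1−A)/(4σ).
T_eq = [149 × 0.56 / (4 × 5.67×10⁻⁸)]^(1/4) = (3.67×10⁸)^(1/4) = 138 K.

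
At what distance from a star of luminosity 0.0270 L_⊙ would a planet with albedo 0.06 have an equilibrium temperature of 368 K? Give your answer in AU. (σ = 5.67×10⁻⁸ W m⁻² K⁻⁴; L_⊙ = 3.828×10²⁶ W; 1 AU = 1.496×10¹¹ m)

L = 0.0270 × 3.828×10²⁶ = 1.03×10²⁵ W.
From T_eq⁴ = L(1−A)/(16πσd²): d = √[L(1−A)/(16πσT_eq⁴)].
d = √[1.03×10²⁵ × 0.94 / (16π × 5.67×10⁻⁸ × (368)⁴)] = 1.36×10¹⁰ m = 0.0911 AU.

d ≈ 0.0911 AU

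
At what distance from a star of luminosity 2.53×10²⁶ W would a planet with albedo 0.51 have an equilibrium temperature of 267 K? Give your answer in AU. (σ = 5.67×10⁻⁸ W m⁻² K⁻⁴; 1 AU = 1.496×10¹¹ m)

From T_eq⁴ = L(1−A)/(16πσd²): d = √[L(1−A)/(16πσT_eq⁴)].
d = √[2.53×10²⁶ × 0.49 / (16π × 5.67×10⁻⁸ × (267)⁴)] = 9.25×10¹⁰ m = 0.618 AU.

d ≈ 0.618 AU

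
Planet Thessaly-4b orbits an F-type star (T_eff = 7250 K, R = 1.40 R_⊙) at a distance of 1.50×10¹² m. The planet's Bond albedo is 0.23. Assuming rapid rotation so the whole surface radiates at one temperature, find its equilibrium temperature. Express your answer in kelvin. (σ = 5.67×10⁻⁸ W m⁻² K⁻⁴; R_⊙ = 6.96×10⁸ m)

R_⋆ = 1.40 × 6.96×10⁸ = 9.74×10⁸ m.
L = 4πR_⋆²σT_⋆⁴ = 4π(9.74×10⁸)² × 5.67×10⁻⁸ × (7250)⁴ = 1.87×10²⁷ W.
S = L/(4πd²) = 66.1 W m⁻².
Energy balance: absorbed = emitted ⇒ πR²·S(1−A) = 4πR²·σT_eq⁴, so T_eq⁴ = S(1−A)/(4σ).
T_eq = [66.1 × 0.77 / (4 × 5.67×10⁻⁸)]^(1/4) = (2.24×10⁸)^(1/4) = 122 K.

T_eq ≈ 122 K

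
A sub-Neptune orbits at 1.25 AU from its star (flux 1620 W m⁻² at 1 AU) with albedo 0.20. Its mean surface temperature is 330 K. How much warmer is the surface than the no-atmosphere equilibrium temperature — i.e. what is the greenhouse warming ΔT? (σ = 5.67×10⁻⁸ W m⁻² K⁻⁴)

ΔT ≈ 84.1 K

S = 1620/1.25² = 1037 W m⁻².
T_eq = [S(1−A)/(4σ)]^(1/4) = [1037×0.80/(4×5.67×10⁻⁸)]^(1/4) = 245.9 K.
ΔT = T_surf − T_eq = 330 − 245.9.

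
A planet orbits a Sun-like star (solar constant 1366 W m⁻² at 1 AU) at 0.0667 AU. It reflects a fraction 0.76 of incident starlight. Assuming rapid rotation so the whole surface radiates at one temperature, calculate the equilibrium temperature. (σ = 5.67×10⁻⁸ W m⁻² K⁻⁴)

Flux at 0.0667 AU: S = 1366/0.0667² = 3.07×10⁵ W m⁻².
Energy balance: absorbed = emitted ⇒ πR²·S(1−A) = 4πR²·σT_eq⁴, so T_eq⁴ = S(1−A)/(4σ).
T_eq = [3.07×10⁵ × 0.24 / (4 × 5.67×10⁻⁸)]^(1/4) = (3.25×10¹¹)^(1/4) = 755 K.

T_eq ≈ 755 K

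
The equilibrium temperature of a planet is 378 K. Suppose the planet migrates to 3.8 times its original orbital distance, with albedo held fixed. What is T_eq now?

T_eq ≈ 194 K

T_eq ∝ L^(1/4) · d^(−1/2).
T′ = 378 / 3.8^(1/2) = 194 K.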